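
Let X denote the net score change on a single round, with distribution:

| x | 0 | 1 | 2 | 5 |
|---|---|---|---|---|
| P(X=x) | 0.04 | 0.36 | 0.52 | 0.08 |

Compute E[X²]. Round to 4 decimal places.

E[X²] = (0)²(0.04) + (1)²(0.36) + (2)²(0.52) + (5)²(0.08) = 4.44

4.4400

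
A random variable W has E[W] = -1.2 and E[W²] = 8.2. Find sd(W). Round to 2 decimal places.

2.60

Var(W) = 8.2 − (-1.2)² = 6.76
sd(W) = √6.76 ≈ 2.60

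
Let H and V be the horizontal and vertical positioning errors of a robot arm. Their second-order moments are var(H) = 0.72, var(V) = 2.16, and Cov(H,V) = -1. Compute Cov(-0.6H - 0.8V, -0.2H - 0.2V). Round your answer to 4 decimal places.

0.1520

Cov(-0.6H - 0.8V, -0.2H - 0.2V) = (-0.6)(-0.2)var(H) + (-0.8)(-0.2)var(V) + [(-0.6)(-0.2) + (-0.8)(-0.2)]Cov(H,V)
= 0.12·0.72 + 0.16·2.16 + 0.28·-1 = 0.152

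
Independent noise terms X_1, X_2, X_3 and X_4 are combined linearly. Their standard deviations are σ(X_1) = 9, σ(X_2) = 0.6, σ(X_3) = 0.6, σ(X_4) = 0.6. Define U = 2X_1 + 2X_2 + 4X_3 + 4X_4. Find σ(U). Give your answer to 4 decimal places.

18.3565

Var(X_1) = 81, Var(X_2) = 0.36, Var(X_3) = 0.36, Var(X_4) = 0.36
By independence, Var(U) = (2)²Var(X_1) + (2)²Var(X_2) + (4)²Var(X_3) + (4)²Var(X_4)
= (2)²·81 + (2)²·0.36 + (4)²·0.36 + (4)²·0.36 = 336.96
σ(U) = √336.96 ≈ 18.3565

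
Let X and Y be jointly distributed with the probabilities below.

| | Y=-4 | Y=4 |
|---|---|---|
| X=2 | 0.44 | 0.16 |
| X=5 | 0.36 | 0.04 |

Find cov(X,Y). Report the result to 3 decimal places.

E[X] = 3.2,  E[Y] = -2.4
E[XY] = -8.64
cov(X,Y) = E[XY] − E[X]E[Y] = -8.64 − (3.2)(-2.4) = -0.96

-0.960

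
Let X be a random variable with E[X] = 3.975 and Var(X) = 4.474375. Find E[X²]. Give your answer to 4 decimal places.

20.2750

E[X²] = Var(X) + (E[X])² = 4.474375 + (3.975)² = 20.275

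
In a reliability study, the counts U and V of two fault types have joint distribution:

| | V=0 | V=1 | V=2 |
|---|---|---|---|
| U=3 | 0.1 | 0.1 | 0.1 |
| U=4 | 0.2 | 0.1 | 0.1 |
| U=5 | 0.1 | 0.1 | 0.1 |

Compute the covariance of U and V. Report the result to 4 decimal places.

0.0000

E[U] = 4,  E[V] = 0.9
E[UV] = 3.6
Cov(U,V) = E[UV] − E[U]E[V] = 3.6 − (4)(0.9) = 0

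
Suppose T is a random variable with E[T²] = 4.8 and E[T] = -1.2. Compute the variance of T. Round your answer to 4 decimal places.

3.3600

V(T) = 4.8 − (-1.2)² = 3.36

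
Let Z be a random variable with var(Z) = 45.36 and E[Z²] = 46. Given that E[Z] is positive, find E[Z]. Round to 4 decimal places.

0.8000

(E[Z])² = E[Z²] − var(Z) = 46 − 45.36 = 0.64
E[Z] = √0.64 = 0.8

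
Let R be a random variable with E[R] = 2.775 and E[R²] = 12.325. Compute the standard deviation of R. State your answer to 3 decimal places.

2.150

V(R) = 12.325 − (2.775)² = 4.624375
SD(R) = √4.624375 ≈ 2.150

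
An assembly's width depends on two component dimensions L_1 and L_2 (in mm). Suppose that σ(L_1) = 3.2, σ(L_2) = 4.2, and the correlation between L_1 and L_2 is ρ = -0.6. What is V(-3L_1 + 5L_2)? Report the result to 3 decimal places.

V(L_1) = (3.2)² = 10.24;  V(L_2) = (4.2)² = 17.64
cov(L_1,L_2) = ρ·σ(L_1)·σ(L_2) = -0.6·3.2·4.2 = -8.064
V(-3L_1 + 5L_2) = (-3)²·V(L_1) + (5)²·V(L_2) + 2·(-3)·(5)·cov(L_1,L_2)
= 9·10.24 + 25·17.64 + -30·-8.064 = 775.08

775.080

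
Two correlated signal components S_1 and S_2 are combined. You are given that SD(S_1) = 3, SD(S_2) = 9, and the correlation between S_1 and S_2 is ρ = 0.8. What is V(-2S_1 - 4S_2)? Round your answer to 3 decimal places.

V(S_1) = (3)² = 9;  V(S_2) = (9)² = 81
cov(S_1,S_2) = ρ·SD(S_1)·SD(S_2) = 0.8·3·9 = 21.6
V(-2S_1 - 4S_2) = (-2)²·V(S_1) + (-4)²·V(S_2) + 2·(-2)·(-4)·cov(S_1,S_2)
= 4·9 + 16·81 + 16·21.6 = 1677.6

1677.600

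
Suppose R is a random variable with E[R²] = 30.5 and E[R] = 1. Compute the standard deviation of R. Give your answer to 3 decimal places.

5.431

Var(R) = 30.5 − (1)² = 29.5
SD(R) = √29.5 ≈ 5.431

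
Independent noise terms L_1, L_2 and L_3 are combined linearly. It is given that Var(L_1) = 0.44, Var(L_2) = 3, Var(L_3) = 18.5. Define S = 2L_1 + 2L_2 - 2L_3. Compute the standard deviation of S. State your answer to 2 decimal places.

9.37

By independence, Var(S) = (2)²Var(L_1) + (2)²Var(L_2) + (-2)²Var(L_3)
= (2)²·0.44 + (2)²·3 + (-2)²·18.5 = 87.76
sd(S) = √87.76 ≈ 9.37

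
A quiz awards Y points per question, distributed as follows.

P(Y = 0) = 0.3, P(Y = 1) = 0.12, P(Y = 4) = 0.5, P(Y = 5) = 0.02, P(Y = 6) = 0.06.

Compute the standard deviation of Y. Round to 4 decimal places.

2.0307

E[Y] = (0)(0.3) + (1)(0.12) + (4)(0.5) + (5)(0.02) + (6)(0.06) = 2.58
E[Y²] = (0)²(0.3) + (1)²(0.12) + (4)²(0.5) + (5)²(0.02) + (6)²(0.06) = 10.78
var(Y) = E[Y²] − (E[Y])² = 10.78 − (2.58)² = 4.1236
σ(Y) = √4.1236 ≈ 2.0307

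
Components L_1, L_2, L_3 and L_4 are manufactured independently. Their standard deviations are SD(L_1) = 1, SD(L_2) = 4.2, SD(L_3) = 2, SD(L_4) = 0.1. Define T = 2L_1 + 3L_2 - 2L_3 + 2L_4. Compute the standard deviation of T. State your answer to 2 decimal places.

13.37

var(L_1) = 1, var(L_2) = 17.64, var(L_3) = 4, var(L_4) = 0.01
By independence, var(T) = (2)²var(L_1) + (3)²var(L_2) + (-2)²var(L_3) + (2)²var(L_4)
= (2)²·1 + (3)²·17.64 + (-2)²·4 + (2)²·0.01 = 178.8
SD(T) = √178.8 ≈ 13.37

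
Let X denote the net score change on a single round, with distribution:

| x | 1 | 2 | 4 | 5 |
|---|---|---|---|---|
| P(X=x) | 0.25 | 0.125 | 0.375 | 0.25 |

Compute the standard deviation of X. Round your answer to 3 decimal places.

E[X] = (1)(0.25) + (2)(0.125) + (4)(0.375) + (5)(0.25) = 3.25
E[X²] = (1)²(0.25) + (2)²(0.125) + (4)²(0.375) + (5)²(0.25) = 13
Var(X) = E[X²] − (E[X])² = 13 − (3.25)² = 2.4375
σ(X) = √2.4375 ≈ 1.561

1.561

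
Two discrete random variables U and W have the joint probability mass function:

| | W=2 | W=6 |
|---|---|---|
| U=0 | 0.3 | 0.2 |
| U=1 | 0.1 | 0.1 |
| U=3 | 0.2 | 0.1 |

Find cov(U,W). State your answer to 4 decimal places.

-0.1600

E[U] = 1.1,  E[W] = 3.6
E[UW] = 3.8
cov(U,W) = E[UW] − E[U]E[W] = 3.8 − (1.1)(3.6) = -0.16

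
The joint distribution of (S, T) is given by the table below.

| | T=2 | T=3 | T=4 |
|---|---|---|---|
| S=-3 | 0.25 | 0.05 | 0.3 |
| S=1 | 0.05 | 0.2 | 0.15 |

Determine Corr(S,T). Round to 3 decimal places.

0.096

E[S] = -1.4,  E[T] = 3.15
E[ST] = -4.25
Cov(S,T) = E[ST] − E[S]E[T] = -4.25 − (-1.4)(3.15) = 0.16
V(S) = 3.84,  V(T) = 0.7275
ρ = 0.16 / √(3.84·0.7275) ≈ 0.096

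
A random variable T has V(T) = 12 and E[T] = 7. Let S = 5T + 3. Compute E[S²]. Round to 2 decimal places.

1744.00

E[5T + 3] = 5·7 + 3 = 38
V(5T + 3) = (5)²·12 = 300
E[S²] = V(S) + (E[S])² = 300 + (38)² = 1744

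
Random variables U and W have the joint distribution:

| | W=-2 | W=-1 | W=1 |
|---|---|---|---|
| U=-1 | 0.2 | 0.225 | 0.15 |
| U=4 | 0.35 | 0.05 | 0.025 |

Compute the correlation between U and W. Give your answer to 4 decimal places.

E[U] = 1.125,  E[W] = -1.2
E[UW] = -2.425
Cov(U,W) = E[UW] − E[U]E[W] = -2.425 − (1.125)(-1.2) = -1.075
Var(U) = 6.109375,  Var(W) = 1.21
ρ = -1.075 / √(6.109375·1.21) ≈ -0.3954

-0.3954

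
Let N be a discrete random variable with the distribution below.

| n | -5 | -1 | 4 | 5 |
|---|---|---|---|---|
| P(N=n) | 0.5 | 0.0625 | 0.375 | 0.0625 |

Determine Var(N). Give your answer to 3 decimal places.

E[N] = (-5)(0.5) + (-1)(0.0625) + (4)(0.375) + (5)(0.0625) = -0.75
E[N²] = (-5)²(0.5) + (-1)²(0.0625) + (4)²(0.375) + (5)²(0.0625) = 20.125
Var(N) = E[N²] − (E[N])² = 20.125 − (-0.75)² = 19.5625

19.563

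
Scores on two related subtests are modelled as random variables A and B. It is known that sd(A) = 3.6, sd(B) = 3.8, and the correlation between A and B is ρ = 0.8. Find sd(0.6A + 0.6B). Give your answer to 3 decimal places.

Var(A) = (3.6)² = 12.96;  Var(B) = (3.8)² = 14.44
Cov(A,B) = ρ·sd(A)·sd(B) = 0.8·3.6·3.8 = 10.944
Var(0.6A + 0.6B) = (0.6)²·Var(A) + (0.6)²·Var(B) + 2·(0.6)·(0.6)·Cov(A,B)
= 0.36·12.96 + 0.36·14.44 + 0.72·10.944 = 17.74368
sd(0.6A + 0.6B) = √17.74368 ≈ 4.212

4.212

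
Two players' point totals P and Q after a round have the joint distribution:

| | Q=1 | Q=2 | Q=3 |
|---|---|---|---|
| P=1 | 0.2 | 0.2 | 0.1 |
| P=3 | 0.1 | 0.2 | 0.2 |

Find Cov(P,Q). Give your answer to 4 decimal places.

0.2000

E[P] = 2,  E[Q] = 2
E[PQ] = 4.2
Cov(P,Q) = E[PQ] − E[P]E[Q] = 4.2 − (2)(2) = 0.2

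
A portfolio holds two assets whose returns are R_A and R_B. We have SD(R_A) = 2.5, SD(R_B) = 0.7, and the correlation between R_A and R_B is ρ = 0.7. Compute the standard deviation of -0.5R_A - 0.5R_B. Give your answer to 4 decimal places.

1.5158

Var(R_A) = (2.5)² = 6.25;  Var(R_B) = (0.7)² = 0.49
Cov(R_A,R_B) = ρ·SD(R_A)·SD(R_B) = 0.7·2.5·0.7 = 1.225
Var(-0.5R_A - 0.5R_B) = (-0.5)²·Var(R_A) + (-0.5)²·Var(R_B) + 2·(-0.5)·(-0.5)·Cov(R_A,R_B)
= 0.25·6.25 + 0.25·0.49 + 0.5·1.225 = 2.2975
SD(-0.5R_A - 0.5R_B) = √2.2975 ≈ 1.5158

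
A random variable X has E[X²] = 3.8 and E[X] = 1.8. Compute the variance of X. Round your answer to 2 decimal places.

Var(X) = 3.8 − (1.8)² = 0.56

0.56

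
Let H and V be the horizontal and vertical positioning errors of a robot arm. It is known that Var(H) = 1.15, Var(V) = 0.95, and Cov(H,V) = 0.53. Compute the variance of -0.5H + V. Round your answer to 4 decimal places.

0.7075

Var(-0.5H + V) = (-0.5)²·Var(H) + (1)²·Var(V) + 2·(-0.5)·(1)·Cov(H,V)
= 0.25·1.15 + 1·0.95 + -1·0.53 = 0.7075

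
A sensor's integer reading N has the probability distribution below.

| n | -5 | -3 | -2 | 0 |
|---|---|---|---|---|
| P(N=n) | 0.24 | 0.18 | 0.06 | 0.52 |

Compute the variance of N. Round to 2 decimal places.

E[N] = (-5)(0.24) + (-3)(0.18) + (-2)(0.06) + (0)(0.52) = -1.86
E[N²] = (-5)²(0.24) + (-3)²(0.18) + (-2)²(0.06) + (0)²(0.52) = 7.86
Var(N) = E[N²] − (E[N])² = 7.86 − (-1.86)² = 4.4004

4.40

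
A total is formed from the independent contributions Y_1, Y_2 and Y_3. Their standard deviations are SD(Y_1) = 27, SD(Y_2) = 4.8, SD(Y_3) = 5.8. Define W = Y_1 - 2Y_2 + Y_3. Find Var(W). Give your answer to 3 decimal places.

Var(Y_1) = 729, Var(Y_2) = 23.04, Var(Y_3) = 33.64
By independence, Var(W) = (1)²Var(Y_1) + (-2)²Var(Y_2) + (1)²Var(Y_3)
= (1)²·729 + (-2)²·23.04 + (1)²·33.64 = 854.8

854.800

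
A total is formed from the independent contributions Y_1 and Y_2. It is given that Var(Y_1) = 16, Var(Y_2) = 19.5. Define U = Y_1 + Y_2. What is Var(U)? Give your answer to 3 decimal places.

35.500

By independence, Var(U) = (1)²Var(Y_1) + (1)²Var(Y_2)
= (1)²·16 + (1)²·19.5 = 35.5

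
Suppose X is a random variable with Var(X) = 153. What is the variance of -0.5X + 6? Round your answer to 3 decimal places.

Var(-0.5X + 6) = (-0.5)²·Var(X) = 0.25·153 = 38.25

38.250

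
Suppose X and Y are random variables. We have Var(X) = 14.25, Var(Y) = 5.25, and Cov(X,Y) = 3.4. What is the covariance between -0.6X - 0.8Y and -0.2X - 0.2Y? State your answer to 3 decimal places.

Cov(-0.6X - 0.8Y, -0.2X - 0.2Y) = (-0.6)(-0.2)Var(X) + (-0.8)(-0.2)Var(Y) + [(-0.6)(-0.2) + (-0.8)(-0.2)]Cov(X,Y)
= 0.12·14.25 + 0.16·5.25 + 0.28·3.4 = 3.502

3.502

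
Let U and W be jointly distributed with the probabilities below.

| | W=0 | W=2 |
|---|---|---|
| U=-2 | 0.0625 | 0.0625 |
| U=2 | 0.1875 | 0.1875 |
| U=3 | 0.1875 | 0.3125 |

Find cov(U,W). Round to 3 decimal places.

0.125

E[U] = 2,  E[W] = 1.125
E[UW] = 2.375
cov(U,W) = E[UW] − E[U]E[W] = 2.375 − (2)(1.125) = 0.125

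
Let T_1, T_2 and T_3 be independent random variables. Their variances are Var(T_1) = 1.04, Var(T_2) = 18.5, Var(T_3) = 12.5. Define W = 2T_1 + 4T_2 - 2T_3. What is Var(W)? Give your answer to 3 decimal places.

350.160

By independence, Var(W) = (2)²Var(T_1) + (4)²Var(T_2) + (-2)²Var(T_3)
= (2)²·1.04 + (4)²·18.5 + (-2)²·12.5 = 350.16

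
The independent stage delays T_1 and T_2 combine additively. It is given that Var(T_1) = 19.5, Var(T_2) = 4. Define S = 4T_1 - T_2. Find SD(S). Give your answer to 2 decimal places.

17.78

By independence, Var(S) = (4)²Var(T_1) + (-1)²Var(T_2)
= (4)²·19.5 + (-1)²·4 = 316
SD(S) = √316 ≈ 17.78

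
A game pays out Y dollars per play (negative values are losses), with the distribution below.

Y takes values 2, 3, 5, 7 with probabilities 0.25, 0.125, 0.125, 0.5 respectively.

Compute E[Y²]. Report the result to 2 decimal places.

29.75

E[Y²] = (2)²(0.25) + (3)²(0.125) + (5)²(0.125) + (7)²(0.5) = 29.75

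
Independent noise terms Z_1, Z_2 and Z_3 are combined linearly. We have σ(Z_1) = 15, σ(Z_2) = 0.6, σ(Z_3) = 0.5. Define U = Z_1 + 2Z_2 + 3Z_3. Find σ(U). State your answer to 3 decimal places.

15.122

V(Z_1) = 225, V(Z_2) = 0.36, V(Z_3) = 0.25
By independence, V(U) = (1)²V(Z_1) + (2)²V(Z_2) + (3)²V(Z_3)
= (1)²·225 + (2)²·0.36 + (3)²·0.25 = 228.69
σ(U) = √228.69 ≈ 15.122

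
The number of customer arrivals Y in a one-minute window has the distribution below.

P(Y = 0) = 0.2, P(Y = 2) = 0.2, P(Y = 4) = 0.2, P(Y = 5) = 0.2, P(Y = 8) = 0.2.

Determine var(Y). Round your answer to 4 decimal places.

E[Y] = (0)(0.2) + (2)(0.2) + (4)(0.2) + (5)(0.2) + (8)(0.2) = 3.8
E[Y²] = (0)²(0.2) + (2)²(0.2) + (4)²(0.2) + (5)²(0.2) + (8)²(0.2) = 21.8
var(Y) = E[Y²] − (E[Y])² = 21.8 − (3.8)² = 7.36

7.3600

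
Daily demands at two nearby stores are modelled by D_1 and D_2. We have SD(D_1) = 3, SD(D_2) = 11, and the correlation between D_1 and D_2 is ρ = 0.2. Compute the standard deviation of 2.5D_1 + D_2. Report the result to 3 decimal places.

V(D_1) = (3)² = 9;  V(D_2) = (11)² = 121
Cov(D_1,D_2) = ρ·SD(D_1)·SD(D_2) = 0.2·3·11 = 6.6
V(2.5D_1 + D_2) = (2.5)²·V(D_1) + (1)²·V(D_2) + 2·(2.5)·(1)·Cov(D_1,D_2)
= 6.25·9 + 1·121 + 5·6.6 = 210.25
SD(2.5D_1 + D_2) = √210.25 ≈ 14.500

14.500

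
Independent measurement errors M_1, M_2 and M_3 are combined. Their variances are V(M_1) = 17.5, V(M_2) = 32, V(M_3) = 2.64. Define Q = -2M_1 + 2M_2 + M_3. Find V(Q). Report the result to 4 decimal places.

By independence, V(Q) = (-2)²V(M_1) + (2)²V(M_2) + (1)²V(M_3)
= (-2)²·17.5 + (2)²·32 + (1)²·2.64 = 200.64

200.6400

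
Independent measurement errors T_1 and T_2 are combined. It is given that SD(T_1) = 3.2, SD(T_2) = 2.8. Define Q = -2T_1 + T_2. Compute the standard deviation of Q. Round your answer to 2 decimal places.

6.99

Var(T_1) = 10.24, Var(T_2) = 7.84
By independence, Var(Q) = (-2)²Var(T_1) + (1)²Var(T_2)
= (-2)²·10.24 + (1)²·7.84 = 48.8
SD(Q) = √48.8 ≈ 6.99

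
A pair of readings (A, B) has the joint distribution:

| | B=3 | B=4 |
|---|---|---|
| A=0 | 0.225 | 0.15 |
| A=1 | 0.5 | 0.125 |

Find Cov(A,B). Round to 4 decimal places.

-0.0469

E[A] = 0.625,  E[B] = 3.275
E[AB] = 2
Cov(A,B) = E[AB] − E[A]E[B] = 2 − (0.625)(3.275) = -0.046875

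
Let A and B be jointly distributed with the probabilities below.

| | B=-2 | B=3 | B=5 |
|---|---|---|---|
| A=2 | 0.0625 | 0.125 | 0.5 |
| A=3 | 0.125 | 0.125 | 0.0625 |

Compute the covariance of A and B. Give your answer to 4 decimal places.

-0.5586

E[A] = 2.3125,  E[B] = 3.1875
E[AB] = 6.8125
Cov(A,B) = E[AB] − E[A]E[B] = 6.8125 − (2.3125)(3.1875) = -0.55859375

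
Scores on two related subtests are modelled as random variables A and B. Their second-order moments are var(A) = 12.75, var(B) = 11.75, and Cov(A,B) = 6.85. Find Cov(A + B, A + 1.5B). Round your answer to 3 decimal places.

47.500

Cov(A + B, A + 1.5B) = (1)(1)var(A) + (1)(1.5)var(B) + [(1)(1.5) + (1)(1)]Cov(A,B)
= 1·12.75 + 1.5·11.75 + 2.5·6.85 = 47.5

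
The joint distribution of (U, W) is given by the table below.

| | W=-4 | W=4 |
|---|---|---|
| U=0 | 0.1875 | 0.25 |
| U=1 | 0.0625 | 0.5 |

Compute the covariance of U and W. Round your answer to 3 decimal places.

E[U] = 0.5625,  E[W] = 2
E[UW] = 1.75
Cov(U,W) = E[UW] − E[U]E[W] = 1.75 − (0.5625)(2) = 0.625

0.625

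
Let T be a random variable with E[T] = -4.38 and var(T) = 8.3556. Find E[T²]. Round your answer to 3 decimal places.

27.540

E[T²] = var(T) + (E[T])² = 8.3556 + (-4.38)² = 27.54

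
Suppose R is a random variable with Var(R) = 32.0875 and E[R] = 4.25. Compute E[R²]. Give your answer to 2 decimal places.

50.15

E[R²] = Var(R) + (E[R])² = 32.0875 + (4.25)² = 50.15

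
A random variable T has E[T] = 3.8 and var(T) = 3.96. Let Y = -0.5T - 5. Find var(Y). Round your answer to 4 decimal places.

var(-0.5T - 5) = (-0.5)²·var(T) = 0.25·3.96 = 0.99

0.9900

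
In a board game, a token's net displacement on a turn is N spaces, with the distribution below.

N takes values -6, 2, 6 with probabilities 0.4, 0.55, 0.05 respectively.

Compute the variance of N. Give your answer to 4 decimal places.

17.4000

E[N] = (-6)(0.4) + (2)(0.55) + (6)(0.05) = -1
E[N²] = (-6)²(0.4) + (2)²(0.55) + (6)²(0.05) = 18.4
V(N) = E[N²] − (E[N])² = 18.4 − (-1)² = 17.4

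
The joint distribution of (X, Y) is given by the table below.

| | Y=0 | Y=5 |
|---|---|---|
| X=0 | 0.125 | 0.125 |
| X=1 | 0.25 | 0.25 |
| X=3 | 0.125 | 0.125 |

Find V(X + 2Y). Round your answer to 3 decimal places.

E[X] = 1.25,  E[Y] = 2.5,  E[XY] = 3.125
V(X) = 2.75 − (1.25)² = 1.1875;  V(Y) = 12.5 − (2.5)² = 6.25
Cov(X,Y) = 3.125 − (1.25)(2.5) = 0
V(X + 2Y) = (1)²·1.1875 + (2)²·6.25 + 2·(1)·(2)·0 = 26.1875

26.188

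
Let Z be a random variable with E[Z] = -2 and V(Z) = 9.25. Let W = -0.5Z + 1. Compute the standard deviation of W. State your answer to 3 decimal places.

1.521

V(-0.5Z + 1) = (-0.5)²·9.25 = 2.3125
SD(W) = √2.3125 ≈ 1.521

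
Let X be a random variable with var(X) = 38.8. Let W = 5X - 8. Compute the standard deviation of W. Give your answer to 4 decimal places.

var(5X - 8) = (5)²·38.8 = 970
sd(W) = √970 ≈ 31.1448

31.1448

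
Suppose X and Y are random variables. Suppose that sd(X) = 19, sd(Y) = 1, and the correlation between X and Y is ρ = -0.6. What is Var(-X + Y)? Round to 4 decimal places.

384.8000

Var(X) = (19)² = 361;  Var(Y) = (1)² = 1
cov(X,Y) = ρ·sd(X)·sd(Y) = -0.6·19·1 = -11.4
Var(-X + Y) = (-1)²·Var(X) + (1)²·Var(Y) + 2·(-1)·(1)·cov(X,Y)
= 1·361 + 1·1 + -2·-11.4 = 384.8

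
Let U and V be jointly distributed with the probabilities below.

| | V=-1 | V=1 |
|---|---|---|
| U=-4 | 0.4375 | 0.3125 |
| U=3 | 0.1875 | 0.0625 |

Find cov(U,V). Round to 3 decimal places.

E[U] = -2.25,  E[V] = -0.25
E[UV] = 0.125
cov(U,V) = E[UV] − E[U]E[V] = 0.125 − (-2.25)(-0.25) = -0.4375

-0.438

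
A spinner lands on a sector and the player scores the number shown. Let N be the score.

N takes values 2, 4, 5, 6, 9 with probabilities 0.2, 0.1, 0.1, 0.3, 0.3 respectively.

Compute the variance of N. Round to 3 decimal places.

E[N] = (2)(0.2) + (4)(0.1) + (5)(0.1) + (6)(0.3) + (9)(0.3) = 5.8
E[N²] = (2)²(0.2) + (4)²(0.1) + (5)²(0.1) + (6)²(0.3) + (9)²(0.3) = 40
Var(N) = E[N²] − (E[N])² = 40 − (5.8)² = 6.36

6.360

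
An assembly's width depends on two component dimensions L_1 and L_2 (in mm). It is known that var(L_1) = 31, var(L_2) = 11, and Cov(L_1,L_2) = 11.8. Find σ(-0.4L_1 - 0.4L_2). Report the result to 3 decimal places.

3.240

var(-0.4L_1 - 0.4L_2) = (-0.4)²·var(L_1) + (-0.4)²·var(L_2) + 2·(-0.4)·(-0.4)·Cov(L_1,L_2)
= 0.16·31 + 0.16·11 + 0.32·11.8 = 10.496
σ(-0.4L_1 - 0.4L_2) = √10.496 ≈ 3.240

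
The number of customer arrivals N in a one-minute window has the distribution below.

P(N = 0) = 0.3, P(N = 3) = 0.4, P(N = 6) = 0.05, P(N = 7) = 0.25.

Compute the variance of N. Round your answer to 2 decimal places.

E[N] = (0)(0.3) + (3)(0.4) + (6)(0.05) + (7)(0.25) = 3.25
E[N²] = (0)²(0.3) + (3)²(0.4) + (6)²(0.05) + (7)²(0.25) = 17.65
var(N) = E[N²] − (E[N])² = 17.65 − (3.25)² = 7.0875

7.09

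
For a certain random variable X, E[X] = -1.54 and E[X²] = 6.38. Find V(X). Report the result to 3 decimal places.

V(X) = 6.38 − (-1.54)² = 4.0084

4.008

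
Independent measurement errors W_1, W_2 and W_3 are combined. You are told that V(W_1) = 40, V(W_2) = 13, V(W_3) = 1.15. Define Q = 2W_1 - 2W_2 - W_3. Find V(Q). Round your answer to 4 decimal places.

213.1500

By independence, V(Q) = (2)²V(W_1) + (-2)²V(W_2) + (-1)²V(W_3)
= (2)²·40 + (-2)²·13 + (-1)²·1.15 = 213.15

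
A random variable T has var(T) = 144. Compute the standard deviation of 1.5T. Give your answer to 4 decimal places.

var(1.5T) = (1.5)²·144 = 324
sd(1.5T) = √324 ≈ 18.0000

18.0000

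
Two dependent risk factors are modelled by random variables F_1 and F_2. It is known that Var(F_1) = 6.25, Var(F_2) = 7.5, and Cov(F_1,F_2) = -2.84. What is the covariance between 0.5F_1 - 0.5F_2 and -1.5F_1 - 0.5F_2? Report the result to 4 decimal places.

-4.2325

Cov(0.5F_1 - 0.5F_2, -1.5F_1 - 0.5F_2) = (0.5)(-1.5)Var(F_1) + (-0.5)(-0.5)Var(F_2) + [(0.5)(-0.5) + (-0.5)(-1.5)]Cov(F_1,F_2)
= -0.75·6.25 + 0.25·7.5 + 0.5·-2.84 = -4.2325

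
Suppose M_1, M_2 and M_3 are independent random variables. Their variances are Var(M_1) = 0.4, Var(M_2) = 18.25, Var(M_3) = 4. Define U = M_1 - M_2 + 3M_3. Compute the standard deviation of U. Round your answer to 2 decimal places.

7.39

By independence, Var(U) = (1)²Var(M_1) + (-1)²Var(M_2) + (3)²Var(M_3)
= (1)²·0.4 + (-1)²·18.25 + (3)²·4 = 54.65
SD(U) = √54.65 ≈ 7.39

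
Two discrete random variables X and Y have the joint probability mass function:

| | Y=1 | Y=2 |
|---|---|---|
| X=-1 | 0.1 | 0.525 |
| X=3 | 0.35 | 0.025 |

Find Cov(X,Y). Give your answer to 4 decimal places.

E[X] = 0.5,  E[Y] = 1.55
E[XY] = 0.05
Cov(X,Y) = E[XY] − E[X]E[Y] = 0.05 − (0.5)(1.55) = -0.725

-0.7250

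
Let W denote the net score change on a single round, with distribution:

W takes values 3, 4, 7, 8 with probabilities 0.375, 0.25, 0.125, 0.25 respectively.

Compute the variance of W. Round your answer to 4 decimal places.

4.5000

E[W] = (3)(0.375) + (4)(0.25) + (7)(0.125) + (8)(0.25) = 5
E[W²] = (3)²(0.375) + (4)²(0.25) + (7)²(0.125) + (8)²(0.25) = 29.5
Var(W) = E[W²] − (E[W])² = 29.5 − (5)² = 4.5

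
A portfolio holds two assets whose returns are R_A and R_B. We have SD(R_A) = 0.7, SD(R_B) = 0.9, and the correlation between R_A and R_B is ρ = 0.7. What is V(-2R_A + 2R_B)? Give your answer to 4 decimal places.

V(R_A) = (0.7)² = 0.49;  V(R_B) = (0.9)² = 0.81
cov(R_A,R_B) = ρ·SD(R_A)·SD(R_B) = 0.7·0.7·0.9 = 0.441
V(-2R_A + 2R_B) = (-2)²·V(R_A) + (2)²·V(R_B) + 2·(-2)·(2)·cov(R_A,R_B)
= 4·0.49 + 4·0.81 + -8·0.441 = 1.672

1.6720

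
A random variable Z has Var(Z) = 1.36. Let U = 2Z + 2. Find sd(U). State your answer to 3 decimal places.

2.332

Var(2Z + 2) = (2)²·1.36 = 5.44
sd(U) = √5.44 ≈ 2.332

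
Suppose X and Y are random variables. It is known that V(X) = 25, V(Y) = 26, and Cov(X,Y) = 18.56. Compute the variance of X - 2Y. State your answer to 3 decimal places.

54.760

V(X - 2Y) = (1)²·V(X) + (-2)²·V(Y) + 2·(1)·(-2)·Cov(X,Y)
= 1·25 + 4·26 + -4·18.56 = 54.76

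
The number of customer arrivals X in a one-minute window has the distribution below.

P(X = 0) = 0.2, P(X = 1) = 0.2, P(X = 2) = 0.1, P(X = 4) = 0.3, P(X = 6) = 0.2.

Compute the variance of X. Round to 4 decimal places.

E[X] = (0)(0.2) + (1)(0.2) + (2)(0.1) + (4)(0.3) + (6)(0.2) = 2.8
E[X²] = (0)²(0.2) + (1)²(0.2) + (2)²(0.1) + (4)²(0.3) + (6)²(0.2) = 12.6
Var(X) = E[X²] − (E[X])² = 12.6 − (2.8)² = 4.76

4.7600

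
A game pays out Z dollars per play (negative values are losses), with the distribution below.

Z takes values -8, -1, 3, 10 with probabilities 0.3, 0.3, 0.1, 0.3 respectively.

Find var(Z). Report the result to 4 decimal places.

50.0400

E[Z] = (-8)(0.3) + (-1)(0.3) + (3)(0.1) + (10)(0.3) = 0.6
E[Z²] = (-8)²(0.3) + (-1)²(0.3) + (3)²(0.1) + (10)²(0.3) = 50.4
var(Z) = E[Z²] − (E[Z])² = 50.4 − (0.6)² = 50.04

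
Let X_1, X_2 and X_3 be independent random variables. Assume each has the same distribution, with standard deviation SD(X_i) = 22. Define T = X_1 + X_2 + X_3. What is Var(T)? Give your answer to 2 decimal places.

Var(X_i) = (22)² = 484
By independence, Var(T) = (1)²Var(X_1) + (1)²Var(X_2) + (1)²Var(X_3)
= (1)²·484 + (1)²·484 + (1)²·484 = 1452

1452.00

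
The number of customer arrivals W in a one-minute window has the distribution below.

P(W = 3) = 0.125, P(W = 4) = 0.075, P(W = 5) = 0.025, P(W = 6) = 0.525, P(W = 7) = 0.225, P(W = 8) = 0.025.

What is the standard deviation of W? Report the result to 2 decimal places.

E[W] = (3)(0.125) + (4)(0.075) + (5)(0.025) + (6)(0.525) + (7)(0.225) + (8)(0.025) = 5.725
E[W²] = (3)²(0.125) + (4)²(0.075) + (5)²(0.025) + (6)²(0.525) + (7)²(0.225) + (8)²(0.025) = 34.475
var(W) = E[W²] − (E[W])² = 34.475 − (5.725)² = 1.699375
σ(W) = √1.699375 ≈ 1.30

1.30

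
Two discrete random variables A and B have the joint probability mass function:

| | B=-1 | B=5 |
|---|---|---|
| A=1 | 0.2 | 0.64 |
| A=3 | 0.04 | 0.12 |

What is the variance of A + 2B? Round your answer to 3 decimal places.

26.726

E[A] = 1.32,  E[B] = 3.56,  E[AB] = 4.68
Var(A) = 2.28 − (1.32)² = 0.5376;  Var(B) = 19.24 − (3.56)² = 6.5664
Cov(A,B) = 4.68 − (1.32)(3.56) = -0.0192
Var(A + 2B) = (1)²·0.5376 + (2)²·6.5664 + 2·(1)·(2)·-0.0192 = 26.7264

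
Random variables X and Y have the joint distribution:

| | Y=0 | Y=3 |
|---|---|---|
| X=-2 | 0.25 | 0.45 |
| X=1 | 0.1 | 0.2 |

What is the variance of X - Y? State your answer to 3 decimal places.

3.848

E[X] = -1.1,  E[Y] = 1.95,  E[XY] = -2.1
Var(X) = 3.1 − (-1.1)² = 1.89;  Var(Y) = 5.85 − (1.95)² = 2.0475
Cov(X,Y) = -2.1 − (-1.1)(1.95) = 0.045
Var(X - Y) = (1)²·1.89 + (-1)²·2.0475 + 2·(1)·(-1)·0.045 = 3.8475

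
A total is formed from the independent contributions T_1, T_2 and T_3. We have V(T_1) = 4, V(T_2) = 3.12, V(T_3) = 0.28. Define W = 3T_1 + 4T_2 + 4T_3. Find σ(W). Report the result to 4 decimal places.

9.5079

By independence, V(W) = (3)²V(T_1) + (4)²V(T_2) + (4)²V(T_3)
= (3)²·4 + (4)²·3.12 + (4)²·0.28 = 90.4
σ(W) = √90.4 ≈ 9.5079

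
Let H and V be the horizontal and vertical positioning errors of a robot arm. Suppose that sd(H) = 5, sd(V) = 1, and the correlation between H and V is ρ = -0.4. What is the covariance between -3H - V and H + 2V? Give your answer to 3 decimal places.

-63.000

var(H) = (5)² = 25;  var(V) = (1)² = 1
Cov(H,V) = ρ·sd(H)·sd(V) = -0.4·5·1 = -2
Cov(-3H - V, H + 2V) = (-3)(1)var(H) + (-1)(2)var(V) + [(-3)(2) + (-1)(1)]Cov(H,V)
= -3·25 + -2·1 + -7·-2 = -63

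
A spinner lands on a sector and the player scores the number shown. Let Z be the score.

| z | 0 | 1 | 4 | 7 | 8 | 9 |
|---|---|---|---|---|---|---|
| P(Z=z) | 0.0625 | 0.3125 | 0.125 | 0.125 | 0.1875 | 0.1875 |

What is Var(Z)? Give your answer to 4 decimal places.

E[Z] = (0)(0.0625) + (1)(0.3125) + (4)(0.125) + (7)(0.125) + (8)(0.1875) + (9)(0.1875) = 4.875
E[Z²] = (0)²(0.0625) + (1)²(0.3125) + (4)²(0.125) + (7)²(0.125) + (8)²(0.1875) + (9)²(0.1875) = 35.625
Var(Z) = E[Z²] − (E[Z])² = 35.625 − (4.875)² = 11.859375

11.8594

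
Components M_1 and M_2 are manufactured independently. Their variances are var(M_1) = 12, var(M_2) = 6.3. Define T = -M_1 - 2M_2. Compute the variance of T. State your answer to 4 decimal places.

37.2000

By independence, var(T) = (-1)²var(M_1) + (-2)²var(M_2)
= (-1)²·12 + (-2)²·6.3 = 37.2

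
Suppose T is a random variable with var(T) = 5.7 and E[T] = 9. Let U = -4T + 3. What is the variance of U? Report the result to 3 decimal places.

91.200

var(-4T + 3) = (-4)²·var(T) = 16·5.7 = 91.2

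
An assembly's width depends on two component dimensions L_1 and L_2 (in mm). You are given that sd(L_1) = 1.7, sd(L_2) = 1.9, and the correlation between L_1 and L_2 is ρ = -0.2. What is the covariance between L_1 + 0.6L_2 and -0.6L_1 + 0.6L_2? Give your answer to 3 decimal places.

V(L_1) = (1.7)² = 2.89;  V(L_2) = (1.9)² = 3.61
Cov(L_1,L_2) = ρ·sd(L_1)·sd(L_2) = -0.2·1.7·1.9 = -0.646
Cov(L_1 + 0.6L_2, -0.6L_1 + 0.6L_2) = (1)(-0.6)V(L_1) + (0.6)(0.6)V(L_2) + [(1)(0.6) + (0.6)(-0.6)]Cov(L_1,L_2)
= -0.6·2.89 + 0.36·3.61 + 0.24·-0.646 = -0.58944

-0.589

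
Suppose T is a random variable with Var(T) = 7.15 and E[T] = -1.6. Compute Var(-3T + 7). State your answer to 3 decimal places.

64.350

Var(-3T + 7) = (-3)²·Var(T) = 9·7.15 = 64.35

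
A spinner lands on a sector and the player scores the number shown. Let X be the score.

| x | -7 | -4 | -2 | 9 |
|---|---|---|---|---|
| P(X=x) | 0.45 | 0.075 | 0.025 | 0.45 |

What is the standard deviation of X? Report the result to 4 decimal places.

E[X] = (-7)(0.45) + (-4)(0.075) + (-2)(0.025) + (9)(0.45) = 0.55
E[X²] = (-7)²(0.45) + (-4)²(0.075) + (-2)²(0.025) + (9)²(0.45) = 59.8
Var(X) = E[X²] − (E[X])² = 59.8 − (0.55)² = 59.4975
sd(X) = √59.4975 ≈ 7.7135

7.7135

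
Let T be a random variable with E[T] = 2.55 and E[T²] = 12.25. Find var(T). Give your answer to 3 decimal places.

var(T) = 12.25 − (2.55)² = 5.7475

5.748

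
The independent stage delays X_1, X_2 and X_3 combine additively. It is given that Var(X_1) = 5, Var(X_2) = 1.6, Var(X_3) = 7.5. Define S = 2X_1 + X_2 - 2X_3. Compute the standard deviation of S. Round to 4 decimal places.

By independence, Var(S) = (2)²Var(X_1) + (1)²Var(X_2) + (-2)²Var(X_3)
= (2)²·5 + (1)²·1.6 + (-2)²·7.5 = 51.6
σ(S) = √51.6 ≈ 7.1833

7.1833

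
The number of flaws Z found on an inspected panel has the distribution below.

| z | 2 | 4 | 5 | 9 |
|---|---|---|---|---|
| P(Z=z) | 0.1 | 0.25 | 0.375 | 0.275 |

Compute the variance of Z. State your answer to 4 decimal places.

E[Z] = (2)(0.1) + (4)(0.25) + (5)(0.375) + (9)(0.275) = 5.55
E[Z²] = (2)²(0.1) + (4)²(0.25) + (5)²(0.375) + (9)²(0.275) = 36.05
Var(Z) = E[Z²] − (E[Z])² = 36.05 − (5.55)² = 5.2475

5.2475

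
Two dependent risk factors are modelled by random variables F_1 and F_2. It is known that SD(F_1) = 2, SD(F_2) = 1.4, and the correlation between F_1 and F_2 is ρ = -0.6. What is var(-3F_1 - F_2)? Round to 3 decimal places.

27.880

var(F_1) = (2)² = 4;  var(F_2) = (1.4)² = 1.96
Cov(F_1,F_2) = ρ·SD(F_1)·SD(F_2) = -0.6·2·1.4 = -1.68
var(-3F_1 - F_2) = (-3)²·var(F_1) + (-1)²·var(F_2) + 2·(-3)·(-1)·Cov(F_1,F_2)
= 9·4 + 1·1.96 + 6·-1.68 = 27.88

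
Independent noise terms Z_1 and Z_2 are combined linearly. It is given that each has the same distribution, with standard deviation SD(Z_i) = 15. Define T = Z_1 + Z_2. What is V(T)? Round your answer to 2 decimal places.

450.00

V(Z_i) = (15)² = 225
By independence, V(T) = (1)²V(Z_1) + (1)²V(Z_2)
= (1)²·225 + (1)²·225 = 450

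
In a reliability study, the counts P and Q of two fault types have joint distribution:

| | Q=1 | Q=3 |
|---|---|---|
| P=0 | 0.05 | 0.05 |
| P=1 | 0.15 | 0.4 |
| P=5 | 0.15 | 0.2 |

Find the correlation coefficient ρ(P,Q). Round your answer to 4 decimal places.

-0.0995

E[P] = 2.3,  E[Q] = 2.3
E[PQ] = 5.1
cov(P,Q) = E[PQ] − E[P]E[Q] = 5.1 − (2.3)(2.3) = -0.19
var(P) = 4.01,  var(Q) = 0.91
ρ = -0.19 / √(4.01·0.91) ≈ -0.0995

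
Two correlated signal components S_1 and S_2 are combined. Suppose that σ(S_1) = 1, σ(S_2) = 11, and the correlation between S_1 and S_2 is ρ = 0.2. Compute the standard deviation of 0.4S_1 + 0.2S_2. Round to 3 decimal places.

2.313

V(S_1) = (1)² = 1;  V(S_2) = (11)² = 121
Cov(S_1,S_2) = ρ·σ(S_1)·σ(S_2) = 0.2·1·11 = 2.2
V(0.4S_1 + 0.2S_2) = (0.4)²·V(S_1) + (0.2)²·V(S_2) + 2·(0.4)·(0.2)·Cov(S_1,S_2)
= 0.16·1 + 0.04·121 + 0.16·2.2 = 5.352
σ(0.4S_1 + 0.2S_2) = √5.352 ≈ 2.313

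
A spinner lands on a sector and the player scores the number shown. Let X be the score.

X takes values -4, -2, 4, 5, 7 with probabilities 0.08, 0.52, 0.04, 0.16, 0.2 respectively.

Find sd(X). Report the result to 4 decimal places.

4.0988

E[X] = (-4)(0.08) + (-2)(0.52) + (4)(0.04) + (5)(0.16) + (7)(0.2) = 1
E[X²] = (-4)²(0.08) + (-2)²(0.52) + (4)²(0.04) + (5)²(0.16) + (7)²(0.2) = 17.8
Var(X) = E[X²] − (E[X])² = 17.8 − (1)² = 16.8
sd(X) = √16.8 ≈ 4.0988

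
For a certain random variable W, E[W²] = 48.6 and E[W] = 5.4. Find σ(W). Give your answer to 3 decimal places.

var(W) = 48.6 − (5.4)² = 19.44
σ(W) = √19.44 ≈ 4.409

4.409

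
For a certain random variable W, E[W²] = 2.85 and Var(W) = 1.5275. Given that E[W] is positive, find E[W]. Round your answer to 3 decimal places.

1.150

(E[W])² = E[W²] − Var(W) = 2.85 − 1.5275 = 1.3225
E[W] = √1.3225 = 1.15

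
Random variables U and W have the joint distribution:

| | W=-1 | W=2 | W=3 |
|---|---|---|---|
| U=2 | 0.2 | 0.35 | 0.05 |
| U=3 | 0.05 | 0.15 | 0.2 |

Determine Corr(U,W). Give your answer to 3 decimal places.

E[U] = 2.4,  E[W] = 1.5
E[UW] = 3.85
cov(U,W) = E[UW] − E[U]E[W] = 3.85 − (2.4)(1.5) = 0.25
V(U) = 0.24,  V(W) = 2.25
ρ = 0.25 / √(0.24·2.25) ≈ 0.340

0.340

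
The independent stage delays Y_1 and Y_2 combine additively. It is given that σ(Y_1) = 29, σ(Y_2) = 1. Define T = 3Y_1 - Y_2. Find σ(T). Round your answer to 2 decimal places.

V(Y_1) = 841, V(Y_2) = 1
By independence, V(T) = (3)²V(Y_1) + (-1)²V(Y_2)
= (3)²·841 + (-1)²·1 = 7570
σ(T) = √7570 ≈ 87.01

87.01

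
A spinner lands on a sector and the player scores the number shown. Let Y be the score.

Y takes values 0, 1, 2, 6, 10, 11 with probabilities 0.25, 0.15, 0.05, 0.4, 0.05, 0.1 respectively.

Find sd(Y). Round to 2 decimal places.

3.71

E[Y] = (0)(0.25) + (1)(0.15) + (2)(0.05) + (6)(0.4) + (10)(0.05) + (11)(0.1) = 4.25
E[Y²] = (0)²(0.25) + (1)²(0.15) + (2)²(0.05) + (6)²(0.4) + (10)²(0.05) + (11)²(0.1) = 31.85
var(Y) = E[Y²] − (E[Y])² = 31.85 − (4.25)² = 13.7875
sd(Y) = √13.7875 ≈ 3.71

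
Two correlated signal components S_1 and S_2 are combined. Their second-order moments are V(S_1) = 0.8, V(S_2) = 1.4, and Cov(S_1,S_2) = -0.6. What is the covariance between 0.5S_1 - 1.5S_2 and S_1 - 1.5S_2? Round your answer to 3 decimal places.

Cov(0.5S_1 - 1.5S_2, S_1 - 1.5S_2) = (0.5)(1)V(S_1) + (-1.5)(-1.5)V(S_2) + [(0.5)(-1.5) + (-1.5)(1)]Cov(S_1,S_2)
= 0.5·0.8 + 2.25·1.4 + -2.25·-0.6 = 4.9

4.900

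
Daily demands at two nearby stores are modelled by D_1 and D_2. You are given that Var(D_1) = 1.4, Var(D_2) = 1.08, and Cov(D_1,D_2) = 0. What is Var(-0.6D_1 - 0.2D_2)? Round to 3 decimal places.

Var(-0.6D_1 - 0.2D_2) = (-0.6)²·Var(D_1) + (-0.2)²·Var(D_2) + 2·(-0.6)·(-0.2)·Cov(D_1,D_2)
= 0.36·1.4 + 0.04·1.08 + 0.24·0 = 0.5472

0.547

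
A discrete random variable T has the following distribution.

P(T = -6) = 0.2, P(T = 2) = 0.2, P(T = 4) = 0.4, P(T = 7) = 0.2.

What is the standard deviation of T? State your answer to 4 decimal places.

E[T] = (-6)(0.2) + (2)(0.2) + (4)(0.4) + (7)(0.2) = 2.2
E[T²] = (-6)²(0.2) + (2)²(0.2) + (4)²(0.4) + (7)²(0.2) = 24.2
V(T) = E[T²] − (E[T])² = 24.2 − (2.2)² = 19.36
SD(T) = √19.36 ≈ 4.4000

4.4000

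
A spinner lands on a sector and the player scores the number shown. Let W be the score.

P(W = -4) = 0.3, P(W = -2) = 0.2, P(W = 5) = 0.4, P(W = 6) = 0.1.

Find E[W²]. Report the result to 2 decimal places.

E[W²] = (-4)²(0.3) + (-2)²(0.2) + (5)²(0.4) + (6)²(0.1) = 19.2

19.20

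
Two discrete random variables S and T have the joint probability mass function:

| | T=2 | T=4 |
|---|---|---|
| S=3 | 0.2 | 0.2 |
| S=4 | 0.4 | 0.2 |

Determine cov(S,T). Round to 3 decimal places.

-0.080

E[S] = 3.6,  E[T] = 2.8
E[ST] = 10
cov(S,T) = E[ST] − E[S]E[T] = 10 − (3.6)(2.8) = -0.08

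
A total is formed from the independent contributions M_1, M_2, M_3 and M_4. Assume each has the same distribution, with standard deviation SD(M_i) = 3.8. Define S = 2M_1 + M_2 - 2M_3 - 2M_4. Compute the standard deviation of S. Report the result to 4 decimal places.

V(M_i) = (3.8)² = 14.44
By independence, V(S) = (2)²V(M_1) + (1)²V(M_2) + (-2)²V(M_3) + (-2)²V(M_4)
= (2)²·14.44 + (1)²·14.44 + (-2)²·14.44 + (-2)²·14.44 = 187.72
SD(S) = √187.72 ≈ 13.7011

13.7011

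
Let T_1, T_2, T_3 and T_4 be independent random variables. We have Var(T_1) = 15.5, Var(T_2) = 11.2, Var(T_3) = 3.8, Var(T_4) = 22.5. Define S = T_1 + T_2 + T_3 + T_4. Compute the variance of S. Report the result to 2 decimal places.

By independence, Var(S) = (1)²Var(T_1) + (1)²Var(T_2) + (1)²Var(T_3) + (1)²Var(T_4)
= (1)²·15.5 + (1)²·11.2 + (1)²·3.8 + (1)²·22.5 = 53

53.00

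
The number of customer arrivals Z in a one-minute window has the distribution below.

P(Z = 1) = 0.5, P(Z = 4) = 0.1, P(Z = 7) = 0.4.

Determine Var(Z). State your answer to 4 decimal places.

8.0100

E[Z] = (1)(0.5) + (4)(0.1) + (7)(0.4) = 3.7
E[Z²] = (1)²(0.5) + (4)²(0.1) + (7)²(0.4) = 21.7
Var(Z) = E[Z²] − (E[Z])² = 21.7 − (3.7)² = 8.01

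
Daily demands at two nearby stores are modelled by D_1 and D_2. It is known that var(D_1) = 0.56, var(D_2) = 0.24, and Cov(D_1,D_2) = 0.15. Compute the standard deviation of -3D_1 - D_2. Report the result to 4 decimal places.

2.4860

var(-3D_1 - D_2) = (-3)²·var(D_1) + (-1)²·var(D_2) + 2·(-3)·(-1)·Cov(D_1,D_2)
= 9·0.56 + 1·0.24 + 6·0.15 = 6.18
σ(-3D_1 - D_2) = √6.18 ≈ 2.4860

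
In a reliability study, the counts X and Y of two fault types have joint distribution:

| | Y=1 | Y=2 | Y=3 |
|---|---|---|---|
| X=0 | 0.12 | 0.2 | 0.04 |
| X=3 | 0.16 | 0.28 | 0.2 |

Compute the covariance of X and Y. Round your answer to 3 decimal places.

0.197

E[X] = 1.92,  E[Y] = 1.96
E[XY] = 3.96
cov(X,Y) = E[XY] − E[X]E[Y] = 3.96 − (1.92)(1.96) = 0.1968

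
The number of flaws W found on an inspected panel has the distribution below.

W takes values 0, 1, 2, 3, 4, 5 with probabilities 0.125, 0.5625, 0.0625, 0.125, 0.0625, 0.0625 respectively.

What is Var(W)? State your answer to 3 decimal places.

1.859

E[W] = (0)(0.125) + (1)(0.5625) + (2)(0.0625) + (3)(0.125) + (4)(0.0625) + (5)(0.0625) = 1.625
E[W²] = (0)²(0.125) + (1)²(0.5625) + (2)²(0.0625) + (3)²(0.125) + (4)²(0.0625) + (5)²(0.0625) = 4.5
Var(W) = E[W²] − (E[W])² = 4.5 − (1.625)² = 1.859375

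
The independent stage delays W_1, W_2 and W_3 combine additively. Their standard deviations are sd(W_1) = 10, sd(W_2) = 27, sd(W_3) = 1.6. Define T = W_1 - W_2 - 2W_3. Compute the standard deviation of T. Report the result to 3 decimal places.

28.970

Var(W_1) = 100, Var(W_2) = 729, Var(W_3) = 2.56
By independence, Var(T) = (1)²Var(W_1) + (-1)²Var(W_2) + (-2)²Var(W_3)
= (1)²·100 + (-1)²·729 + (-2)²·2.56 = 839.24
sd(T) = √839.24 ≈ 28.970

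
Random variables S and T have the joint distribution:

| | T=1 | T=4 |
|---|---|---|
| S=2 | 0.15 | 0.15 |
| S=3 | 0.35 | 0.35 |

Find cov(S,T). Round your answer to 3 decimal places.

E[S] = 2.7,  E[T] = 2.5
E[ST] = 6.75
cov(S,T) = E[ST] − E[S]E[T] = 6.75 − (2.7)(2.5) = 0

0.000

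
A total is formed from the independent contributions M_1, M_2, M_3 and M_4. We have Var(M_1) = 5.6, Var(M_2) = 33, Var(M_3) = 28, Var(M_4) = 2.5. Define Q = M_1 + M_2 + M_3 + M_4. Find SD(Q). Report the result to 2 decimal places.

8.31

By independence, Var(Q) = (1)²Var(M_1) + (1)²Var(M_2) + (1)²Var(M_3) + (1)²Var(M_4)
= (1)²·5.6 + (1)²·33 + (1)²·28 + (1)²·2.5 = 69.1
SD(Q) = √69.1 ≈ 8.31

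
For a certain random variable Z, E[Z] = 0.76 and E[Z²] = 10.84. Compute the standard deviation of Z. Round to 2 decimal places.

var(Z) = 10.84 − (0.76)² = 10.2624
σ(Z) = √10.2624 ≈ 3.20

3.20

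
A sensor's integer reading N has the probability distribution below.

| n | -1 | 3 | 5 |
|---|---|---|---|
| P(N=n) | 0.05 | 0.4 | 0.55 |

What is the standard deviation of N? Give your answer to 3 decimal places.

1.480

E[N] = (-1)(0.05) + (3)(0.4) + (5)(0.55) = 3.9
E[N²] = (-1)²(0.05) + (3)²(0.4) + (5)²(0.55) = 17.4
V(N) = E[N²] − (E[N])² = 17.4 − (3.9)² = 2.19
σ(N) = √2.19 ≈ 1.480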